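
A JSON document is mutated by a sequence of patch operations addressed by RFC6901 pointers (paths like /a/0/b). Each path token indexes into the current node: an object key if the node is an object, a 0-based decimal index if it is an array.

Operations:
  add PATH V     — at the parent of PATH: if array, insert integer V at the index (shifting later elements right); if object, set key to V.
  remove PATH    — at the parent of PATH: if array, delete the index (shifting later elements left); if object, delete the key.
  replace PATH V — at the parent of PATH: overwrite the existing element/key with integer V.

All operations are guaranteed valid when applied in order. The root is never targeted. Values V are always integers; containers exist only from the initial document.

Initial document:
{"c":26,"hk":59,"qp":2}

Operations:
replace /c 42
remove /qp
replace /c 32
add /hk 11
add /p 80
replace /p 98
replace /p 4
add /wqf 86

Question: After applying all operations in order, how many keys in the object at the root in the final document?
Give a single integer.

After op 1 (replace /c 42): {"c":42,"hk":59,"qp":2}
After op 2 (remove /qp): {"c":42,"hk":59}
After op 3 (replace /c 32): {"c":32,"hk":59}
After op 4 (add /hk 11): {"c":32,"hk":11}
After op 5 (add /p 80): {"c":32,"hk":11,"p":80}
After op 6 (replace /p 98): {"c":32,"hk":11,"p":98}
After op 7 (replace /p 4): {"c":32,"hk":11,"p":4}
After op 8 (add /wqf 86): {"c":32,"hk":11,"p":4,"wqf":86}
Size at the root: 4

Answer: 4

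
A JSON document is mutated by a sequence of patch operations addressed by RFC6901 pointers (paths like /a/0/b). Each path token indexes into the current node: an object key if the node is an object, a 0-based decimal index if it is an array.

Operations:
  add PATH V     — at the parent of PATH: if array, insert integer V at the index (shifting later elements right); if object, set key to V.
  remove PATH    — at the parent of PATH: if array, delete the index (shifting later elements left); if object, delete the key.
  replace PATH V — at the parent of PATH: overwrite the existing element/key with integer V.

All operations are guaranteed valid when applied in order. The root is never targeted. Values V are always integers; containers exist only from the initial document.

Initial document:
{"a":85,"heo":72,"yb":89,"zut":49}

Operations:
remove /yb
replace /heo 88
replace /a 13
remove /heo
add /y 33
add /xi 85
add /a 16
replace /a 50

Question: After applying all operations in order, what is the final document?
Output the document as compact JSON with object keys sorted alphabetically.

After op 1 (remove /yb): {"a":85,"heo":72,"zut":49}
After op 2 (replace /heo 88): {"a":85,"heo":88,"zut":49}
After op 3 (replace /a 13): {"a":13,"heo":88,"zut":49}
After op 4 (remove /heo): {"a":13,"zut":49}
After op 5 (add /y 33): {"a":13,"y":33,"zut":49}
After op 6 (add /xi 85): {"a":13,"xi":85,"y":33,"zut":49}
After op 7 (add /a 16): {"a":16,"xi":85,"y":33,"zut":49}
After op 8 (replace /a 50): {"a":50,"xi":85,"y":33,"zut":49}

Answer: {"a":50,"xi":85,"y":33,"zut":49}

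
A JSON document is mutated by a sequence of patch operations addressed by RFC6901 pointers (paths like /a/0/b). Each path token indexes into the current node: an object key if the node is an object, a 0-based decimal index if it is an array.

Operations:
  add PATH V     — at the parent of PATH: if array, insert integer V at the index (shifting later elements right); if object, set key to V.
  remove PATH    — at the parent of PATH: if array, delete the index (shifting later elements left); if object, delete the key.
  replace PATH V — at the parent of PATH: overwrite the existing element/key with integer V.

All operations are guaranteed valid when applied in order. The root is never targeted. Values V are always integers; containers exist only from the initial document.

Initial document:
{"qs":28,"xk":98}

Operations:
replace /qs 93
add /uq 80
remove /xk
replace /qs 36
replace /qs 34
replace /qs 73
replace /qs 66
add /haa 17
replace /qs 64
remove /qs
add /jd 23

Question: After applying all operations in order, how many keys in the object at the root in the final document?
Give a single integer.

After op 1 (replace /qs 93): {"qs":93,"xk":98}
After op 2 (add /uq 80): {"qs":93,"uq":80,"xk":98}
After op 3 (remove /xk): {"qs":93,"uq":80}
After op 4 (replace /qs 36): {"qs":36,"uq":80}
After op 5 (replace /qs 34): {"qs":34,"uq":80}
After op 6 (replace /qs 73): {"qs":73,"uq":80}
After op 7 (replace /qs 66): {"qs":66,"uq":80}
After op 8 (add /haa 17): {"haa":17,"qs":66,"uq":80}
After op 9 (replace /qs 64): {"haa":17,"qs":64,"uq":80}
After op 10 (remove /qs): {"haa":17,"uq":80}
After op 11 (add /jd 23): {"haa":17,"jd":23,"uq":80}
Size at the root: 3

Answer: 3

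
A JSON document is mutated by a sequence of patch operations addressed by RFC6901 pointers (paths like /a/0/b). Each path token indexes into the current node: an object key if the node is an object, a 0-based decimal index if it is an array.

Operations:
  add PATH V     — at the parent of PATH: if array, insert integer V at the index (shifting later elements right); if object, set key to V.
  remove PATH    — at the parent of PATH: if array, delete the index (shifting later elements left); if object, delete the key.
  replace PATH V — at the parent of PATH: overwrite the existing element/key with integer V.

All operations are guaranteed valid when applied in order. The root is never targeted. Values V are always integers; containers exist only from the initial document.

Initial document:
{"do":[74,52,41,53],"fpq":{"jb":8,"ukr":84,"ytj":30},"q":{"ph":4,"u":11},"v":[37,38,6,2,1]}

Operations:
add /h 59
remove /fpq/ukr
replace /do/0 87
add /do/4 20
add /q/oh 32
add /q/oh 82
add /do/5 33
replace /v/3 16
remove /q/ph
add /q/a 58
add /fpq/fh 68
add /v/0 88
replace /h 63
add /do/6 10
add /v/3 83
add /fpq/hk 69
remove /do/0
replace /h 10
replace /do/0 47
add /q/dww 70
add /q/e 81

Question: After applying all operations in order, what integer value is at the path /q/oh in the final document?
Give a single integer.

After op 1 (add /h 59): {"do":[74,52,41,53],"fpq":{"jb":8,"ukr":84,"ytj":30},"h":59,"q":{"ph":4,"u":11},"v":[37,38,6,2,1]}
After op 2 (remove /fpq/ukr): {"do":[74,52,41,53],"fpq":{"jb":8,"ytj":30},"h":59,"q":{"ph":4,"u":11},"v":[37,38,6,2,1]}
After op 3 (replace /do/0 87): {"do":[87,52,41,53],"fpq":{"jb":8,"ytj":30},"h":59,"q":{"ph":4,"u":11},"v":[37,38,6,2,1]}
After op 4 (add /do/4 20): {"do":[87,52,41,53,20],"fpq":{"jb":8,"ytj":30},"h":59,"q":{"ph":4,"u":11},"v":[37,38,6,2,1]}
After op 5 (add /q/oh 32): {"do":[87,52,41,53,20],"fpq":{"jb":8,"ytj":30},"h":59,"q":{"oh":32,"ph":4,"u":11},"v":[37,38,6,2,1]}
After op 6 (add /q/oh 82): {"do":[87,52,41,53,20],"fpq":{"jb":8,"ytj":30},"h":59,"q":{"oh":82,"ph":4,"u":11},"v":[37,38,6,2,1]}
After op 7 (add /do/5 33): {"do":[87,52,41,53,20,33],"fpq":{"jb":8,"ytj":30},"h":59,"q":{"oh":82,"ph":4,"u":11},"v":[37,38,6,2,1]}
After op 8 (replace /v/3 16): {"do":[87,52,41,53,20,33],"fpq":{"jb":8,"ytj":30},"h":59,"q":{"oh":82,"ph":4,"u":11},"v":[37,38,6,16,1]}
After op 9 (remove /q/ph): {"do":[87,52,41,53,20,33],"fpq":{"jb":8,"ytj":30},"h":59,"q":{"oh":82,"u":11},"v":[37,38,6,16,1]}
After op 10 (add /q/a 58): {"do":[87,52,41,53,20,33],"fpq":{"jb":8,"ytj":30},"h":59,"q":{"a":58,"oh":82,"u":11},"v":[37,38,6,16,1]}
After op 11 (add /fpq/fh 68): {"do":[87,52,41,53,20,33],"fpq":{"fh":68,"jb":8,"ytj":30},"h":59,"q":{"a":58,"oh":82,"u":11},"v":[37,38,6,16,1]}
After op 12 (add /v/0 88): {"do":[87,52,41,53,20,33],"fpq":{"fh":68,"jb":8,"ytj":30},"h":59,"q":{"a":58,"oh":82,"u":11},"v":[88,37,38,6,16,1]}
After op 13 (replace /h 63): {"do":[87,52,41,53,20,33],"fpq":{"fh":68,"jb":8,"ytj":30},"h":63,"q":{"a":58,"oh":82,"u":11},"v":[88,37,38,6,16,1]}
After op 14 (add /do/6 10): {"do":[87,52,41,53,20,33,10],"fpq":{"fh":68,"jb":8,"ytj":30},"h":63,"q":{"a":58,"oh":82,"u":11},"v":[88,37,38,6,16,1]}
After op 15 (add /v/3 83): {"do":[87,52,41,53,20,33,10],"fpq":{"fh":68,"jb":8,"ytj":30},"h":63,"q":{"a":58,"oh":82,"u":11},"v":[88,37,38,83,6,16,1]}
After op 16 (add /fpq/hk 69): {"do":[87,52,41,53,20,33,10],"fpq":{"fh":68,"hk":69,"jb":8,"ytj":30},"h":63,"q":{"a":58,"oh":82,"u":11},"v":[88,37,38,83,6,16,1]}
After op 17 (remove /do/0): {"do":[52,41,53,20,33,10],"fpq":{"fh":68,"hk":69,"jb":8,"ytj":30},"h":63,"q":{"a":58,"oh":82,"u":11},"v":[88,37,38,83,6,16,1]}
After op 18 (replace /h 10): {"do":[52,41,53,20,33,10],"fpq":{"fh":68,"hk":69,"jb":8,"ytj":30},"h":10,"q":{"a":58,"oh":82,"u":11},"v":[88,37,38,83,6,16,1]}
After op 19 (replace /do/0 47): {"do":[47,41,53,20,33,10],"fpq":{"fh":68,"hk":69,"jb":8,"ytj":30},"h":10,"q":{"a":58,"oh":82,"u":11},"v":[88,37,38,83,6,16,1]}
After op 20 (add /q/dww 70): {"do":[47,41,53,20,33,10],"fpq":{"fh":68,"hk":69,"jb":8,"ytj":30},"h":10,"q":{"a":58,"dww":70,"oh":82,"u":11},"v":[88,37,38,83,6,16,1]}
After op 21 (add /q/e 81): {"do":[47,41,53,20,33,10],"fpq":{"fh":68,"hk":69,"jb":8,"ytj":30},"h":10,"q":{"a":58,"dww":70,"e":81,"oh":82,"u":11},"v":[88,37,38,83,6,16,1]}
Value at /q/oh: 82

Answer: 82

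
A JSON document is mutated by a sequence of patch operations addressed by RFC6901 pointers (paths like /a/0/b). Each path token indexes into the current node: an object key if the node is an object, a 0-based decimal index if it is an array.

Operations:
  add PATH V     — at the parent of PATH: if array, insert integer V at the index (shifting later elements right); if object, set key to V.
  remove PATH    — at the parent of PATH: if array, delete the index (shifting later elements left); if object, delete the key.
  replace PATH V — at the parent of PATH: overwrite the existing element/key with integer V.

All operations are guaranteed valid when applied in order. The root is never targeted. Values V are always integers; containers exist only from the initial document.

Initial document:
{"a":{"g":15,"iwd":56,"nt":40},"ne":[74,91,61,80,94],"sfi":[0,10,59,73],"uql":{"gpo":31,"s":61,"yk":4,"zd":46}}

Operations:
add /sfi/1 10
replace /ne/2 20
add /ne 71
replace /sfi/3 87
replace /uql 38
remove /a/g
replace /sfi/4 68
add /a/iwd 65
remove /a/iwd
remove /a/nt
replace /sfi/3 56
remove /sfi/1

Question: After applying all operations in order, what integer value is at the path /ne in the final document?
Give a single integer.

After op 1 (add /sfi/1 10): {"a":{"g":15,"iwd":56,"nt":40},"ne":[74,91,61,80,94],"sfi":[0,10,10,59,73],"uql":{"gpo":31,"s":61,"yk":4,"zd":46}}
After op 2 (replace /ne/2 20): {"a":{"g":15,"iwd":56,"nt":40},"ne":[74,91,20,80,94],"sfi":[0,10,10,59,73],"uql":{"gpo":31,"s":61,"yk":4,"zd":46}}
After op 3 (add /ne 71): {"a":{"g":15,"iwd":56,"nt":40},"ne":71,"sfi":[0,10,10,59,73],"uql":{"gpo":31,"s":61,"yk":4,"zd":46}}
After op 4 (replace /sfi/3 87): {"a":{"g":15,"iwd":56,"nt":40},"ne":71,"sfi":[0,10,10,87,73],"uql":{"gpo":31,"s":61,"yk":4,"zd":46}}
After op 5 (replace /uql 38): {"a":{"g":15,"iwd":56,"nt":40},"ne":71,"sfi":[0,10,10,87,73],"uql":38}
After op 6 (remove /a/g): {"a":{"iwd":56,"nt":40},"ne":71,"sfi":[0,10,10,87,73],"uql":38}
After op 7 (replace /sfi/4 68): {"a":{"iwd":56,"nt":40},"ne":71,"sfi":[0,10,10,87,68],"uql":38}
After op 8 (add /a/iwd 65): {"a":{"iwd":65,"nt":40},"ne":71,"sfi":[0,10,10,87,68],"uql":38}
After op 9 (remove /a/iwd): {"a":{"nt":40},"ne":71,"sfi":[0,10,10,87,68],"uql":38}
After op 10 (remove /a/nt): {"a":{},"ne":71,"sfi":[0,10,10,87,68],"uql":38}
After op 11 (replace /sfi/3 56): {"a":{},"ne":71,"sfi":[0,10,10,56,68],"uql":38}
After op 12 (remove /sfi/1): {"a":{},"ne":71,"sfi":[0,10,56,68],"uql":38}
Value at /ne: 71

Answer: 71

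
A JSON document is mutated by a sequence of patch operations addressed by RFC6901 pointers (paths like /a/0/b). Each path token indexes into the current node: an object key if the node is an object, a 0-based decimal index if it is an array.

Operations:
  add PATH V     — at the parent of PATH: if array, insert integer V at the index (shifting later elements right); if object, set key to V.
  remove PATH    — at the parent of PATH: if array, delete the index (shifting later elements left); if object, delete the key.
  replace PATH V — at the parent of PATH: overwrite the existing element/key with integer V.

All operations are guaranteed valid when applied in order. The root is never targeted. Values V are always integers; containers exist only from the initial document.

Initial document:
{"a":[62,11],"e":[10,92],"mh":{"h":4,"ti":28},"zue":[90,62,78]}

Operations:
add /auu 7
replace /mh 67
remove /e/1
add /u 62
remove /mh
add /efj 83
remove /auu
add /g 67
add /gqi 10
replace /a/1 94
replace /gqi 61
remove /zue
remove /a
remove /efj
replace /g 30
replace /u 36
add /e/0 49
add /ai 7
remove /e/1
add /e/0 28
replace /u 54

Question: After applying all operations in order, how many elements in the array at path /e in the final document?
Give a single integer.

After op 1 (add /auu 7): {"a":[62,11],"auu":7,"e":[10,92],"mh":{"h":4,"ti":28},"zue":[90,62,78]}
After op 2 (replace /mh 67): {"a":[62,11],"auu":7,"e":[10,92],"mh":67,"zue":[90,62,78]}
After op 3 (remove /e/1): {"a":[62,11],"auu":7,"e":[10],"mh":67,"zue":[90,62,78]}
After op 4 (add /u 62): {"a":[62,11],"auu":7,"e":[10],"mh":67,"u":62,"zue":[90,62,78]}
After op 5 (remove /mh): {"a":[62,11],"auu":7,"e":[10],"u":62,"zue":[90,62,78]}
After op 6 (add /efj 83): {"a":[62,11],"auu":7,"e":[10],"efj":83,"u":62,"zue":[90,62,78]}
After op 7 (remove /auu): {"a":[62,11],"e":[10],"efj":83,"u":62,"zue":[90,62,78]}
After op 8 (add /g 67): {"a":[62,11],"e":[10],"efj":83,"g":67,"u":62,"zue":[90,62,78]}
After op 9 (add /gqi 10): {"a":[62,11],"e":[10],"efj":83,"g":67,"gqi":10,"u":62,"zue":[90,62,78]}
After op 10 (replace /a/1 94): {"a":[62,94],"e":[10],"efj":83,"g":67,"gqi":10,"u":62,"zue":[90,62,78]}
After op 11 (replace /gqi 61): {"a":[62,94],"e":[10],"efj":83,"g":67,"gqi":61,"u":62,"zue":[90,62,78]}
After op 12 (remove /zue): {"a":[62,94],"e":[10],"efj":83,"g":67,"gqi":61,"u":62}
After op 13 (remove /a): {"e":[10],"efj":83,"g":67,"gqi":61,"u":62}
After op 14 (remove /efj): {"e":[10],"g":67,"gqi":61,"u":62}
After op 15 (replace /g 30): {"e":[10],"g":30,"gqi":61,"u":62}
After op 16 (replace /u 36): {"e":[10],"g":30,"gqi":61,"u":36}
After op 17 (add /e/0 49): {"e":[49,10],"g":30,"gqi":61,"u":36}
After op 18 (add /ai 7): {"ai":7,"e":[49,10],"g":30,"gqi":61,"u":36}
After op 19 (remove /e/1): {"ai":7,"e":[49],"g":30,"gqi":61,"u":36}
After op 20 (add /e/0 28): {"ai":7,"e":[28,49],"g":30,"gqi":61,"u":36}
After op 21 (replace /u 54): {"ai":7,"e":[28,49],"g":30,"gqi":61,"u":54}
Size at path /e: 2

Answer: 2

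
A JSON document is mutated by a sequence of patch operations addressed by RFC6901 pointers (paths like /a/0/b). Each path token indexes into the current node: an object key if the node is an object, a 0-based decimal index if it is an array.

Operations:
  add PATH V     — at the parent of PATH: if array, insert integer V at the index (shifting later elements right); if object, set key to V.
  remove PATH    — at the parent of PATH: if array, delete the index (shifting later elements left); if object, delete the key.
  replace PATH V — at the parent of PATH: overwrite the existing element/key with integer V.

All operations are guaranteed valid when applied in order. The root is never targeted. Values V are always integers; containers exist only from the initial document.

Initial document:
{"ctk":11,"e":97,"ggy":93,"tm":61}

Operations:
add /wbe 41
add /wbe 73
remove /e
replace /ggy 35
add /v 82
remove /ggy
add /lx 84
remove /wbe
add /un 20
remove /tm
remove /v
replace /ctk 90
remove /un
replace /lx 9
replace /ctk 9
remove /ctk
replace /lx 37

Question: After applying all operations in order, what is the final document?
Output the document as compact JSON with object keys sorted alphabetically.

Answer: {"lx":37}

Derivation:
After op 1 (add /wbe 41): {"ctk":11,"e":97,"ggy":93,"tm":61,"wbe":41}
After op 2 (add /wbe 73): {"ctk":11,"e":97,"ggy":93,"tm":61,"wbe":73}
After op 3 (remove /e): {"ctk":11,"ggy":93,"tm":61,"wbe":73}
After op 4 (replace /ggy 35): {"ctk":11,"ggy":35,"tm":61,"wbe":73}
After op 5 (add /v 82): {"ctk":11,"ggy":35,"tm":61,"v":82,"wbe":73}
After op 6 (remove /ggy): {"ctk":11,"tm":61,"v":82,"wbe":73}
After op 7 (add /lx 84): {"ctk":11,"lx":84,"tm":61,"v":82,"wbe":73}
After op 8 (remove /wbe): {"ctk":11,"lx":84,"tm":61,"v":82}
After op 9 (add /un 20): {"ctk":11,"lx":84,"tm":61,"un":20,"v":82}
After op 10 (remove /tm): {"ctk":11,"lx":84,"un":20,"v":82}
After op 11 (remove /v): {"ctk":11,"lx":84,"un":20}
After op 12 (replace /ctk 90): {"ctk":90,"lx":84,"un":20}
After op 13 (remove /un): {"ctk":90,"lx":84}
After op 14 (replace /lx 9): {"ctk":90,"lx":9}
After op 15 (replace /ctk 9): {"ctk":9,"lx":9}
After op 16 (remove /ctk): {"lx":9}
After op 17 (replace /lx 37): {"lx":37}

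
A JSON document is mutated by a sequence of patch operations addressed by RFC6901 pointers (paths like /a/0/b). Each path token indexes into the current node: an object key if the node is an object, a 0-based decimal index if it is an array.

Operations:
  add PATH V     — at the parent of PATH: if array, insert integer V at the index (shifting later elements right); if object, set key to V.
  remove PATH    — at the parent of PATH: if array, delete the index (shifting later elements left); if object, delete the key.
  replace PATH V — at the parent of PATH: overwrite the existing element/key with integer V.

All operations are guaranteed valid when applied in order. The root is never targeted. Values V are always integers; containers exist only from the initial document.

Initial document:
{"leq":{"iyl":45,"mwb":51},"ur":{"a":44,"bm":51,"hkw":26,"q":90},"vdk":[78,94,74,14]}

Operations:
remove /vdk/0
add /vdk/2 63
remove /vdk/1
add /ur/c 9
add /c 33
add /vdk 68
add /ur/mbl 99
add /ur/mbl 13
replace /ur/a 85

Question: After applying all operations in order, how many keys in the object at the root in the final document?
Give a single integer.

After op 1 (remove /vdk/0): {"leq":{"iyl":45,"mwb":51},"ur":{"a":44,"bm":51,"hkw":26,"q":90},"vdk":[94,74,14]}
After op 2 (add /vdk/2 63): {"leq":{"iyl":45,"mwb":51},"ur":{"a":44,"bm":51,"hkw":26,"q":90},"vdk":[94,74,63,14]}
After op 3 (remove /vdk/1): {"leq":{"iyl":45,"mwb":51},"ur":{"a":44,"bm":51,"hkw":26,"q":90},"vdk":[94,63,14]}
After op 4 (add /ur/c 9): {"leq":{"iyl":45,"mwb":51},"ur":{"a":44,"bm":51,"c":9,"hkw":26,"q":90},"vdk":[94,63,14]}
After op 5 (add /c 33): {"c":33,"leq":{"iyl":45,"mwb":51},"ur":{"a":44,"bm":51,"c":9,"hkw":26,"q":90},"vdk":[94,63,14]}
After op 6 (add /vdk 68): {"c":33,"leq":{"iyl":45,"mwb":51},"ur":{"a":44,"bm":51,"c":9,"hkw":26,"q":90},"vdk":68}
After op 7 (add /ur/mbl 99): {"c":33,"leq":{"iyl":45,"mwb":51},"ur":{"a":44,"bm":51,"c":9,"hkw":26,"mbl":99,"q":90},"vdk":68}
After op 8 (add /ur/mbl 13): {"c":33,"leq":{"iyl":45,"mwb":51},"ur":{"a":44,"bm":51,"c":9,"hkw":26,"mbl":13,"q":90},"vdk":68}
After op 9 (replace /ur/a 85): {"c":33,"leq":{"iyl":45,"mwb":51},"ur":{"a":85,"bm":51,"c":9,"hkw":26,"mbl":13,"q":90},"vdk":68}
Size at the root: 4

Answer: 4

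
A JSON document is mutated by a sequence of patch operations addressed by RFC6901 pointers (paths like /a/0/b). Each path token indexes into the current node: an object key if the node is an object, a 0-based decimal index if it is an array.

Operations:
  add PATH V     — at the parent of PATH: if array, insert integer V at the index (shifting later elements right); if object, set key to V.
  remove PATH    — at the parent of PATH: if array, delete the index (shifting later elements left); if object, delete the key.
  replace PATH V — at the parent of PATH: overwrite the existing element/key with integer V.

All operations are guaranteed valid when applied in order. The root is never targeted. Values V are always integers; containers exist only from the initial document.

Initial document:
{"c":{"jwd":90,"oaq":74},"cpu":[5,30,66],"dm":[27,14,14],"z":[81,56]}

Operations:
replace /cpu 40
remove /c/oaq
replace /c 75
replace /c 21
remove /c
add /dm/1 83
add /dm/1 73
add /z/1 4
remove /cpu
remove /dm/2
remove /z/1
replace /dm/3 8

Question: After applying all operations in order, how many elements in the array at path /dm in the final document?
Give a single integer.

Answer: 4

Derivation:
After op 1 (replace /cpu 40): {"c":{"jwd":90,"oaq":74},"cpu":40,"dm":[27,14,14],"z":[81,56]}
After op 2 (remove /c/oaq): {"c":{"jwd":90},"cpu":40,"dm":[27,14,14],"z":[81,56]}
After op 3 (replace /c 75): {"c":75,"cpu":40,"dm":[27,14,14],"z":[81,56]}
After op 4 (replace /c 21): {"c":21,"cpu":40,"dm":[27,14,14],"z":[81,56]}
After op 5 (remove /c): {"cpu":40,"dm":[27,14,14],"z":[81,56]}
After op 6 (add /dm/1 83): {"cpu":40,"dm":[27,83,14,14],"z":[81,56]}
After op 7 (add /dm/1 73): {"cpu":40,"dm":[27,73,83,14,14],"z":[81,56]}
After op 8 (add /z/1 4): {"cpu":40,"dm":[27,73,83,14,14],"z":[81,4,56]}
After op 9 (remove /cpu): {"dm":[27,73,83,14,14],"z":[81,4,56]}
After op 10 (remove /dm/2): {"dm":[27,73,14,14],"z":[81,4,56]}
After op 11 (remove /z/1): {"dm":[27,73,14,14],"z":[81,56]}
After op 12 (replace /dm/3 8): {"dm":[27,73,14,8],"z":[81,56]}
Size at path /dm: 4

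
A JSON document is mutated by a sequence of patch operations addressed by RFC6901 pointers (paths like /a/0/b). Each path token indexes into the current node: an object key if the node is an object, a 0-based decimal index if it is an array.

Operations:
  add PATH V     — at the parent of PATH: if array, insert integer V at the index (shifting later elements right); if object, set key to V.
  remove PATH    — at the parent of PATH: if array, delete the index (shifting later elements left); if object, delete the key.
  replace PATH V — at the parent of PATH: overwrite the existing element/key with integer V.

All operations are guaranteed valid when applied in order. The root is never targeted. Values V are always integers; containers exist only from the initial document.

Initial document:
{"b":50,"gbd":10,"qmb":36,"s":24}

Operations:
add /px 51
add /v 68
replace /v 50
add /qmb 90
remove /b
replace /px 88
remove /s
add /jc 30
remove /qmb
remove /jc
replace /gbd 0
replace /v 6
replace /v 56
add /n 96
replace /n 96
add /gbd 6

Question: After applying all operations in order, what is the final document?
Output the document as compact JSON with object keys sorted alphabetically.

Answer: {"gbd":6,"n":96,"px":88,"v":56}

Derivation:
After op 1 (add /px 51): {"b":50,"gbd":10,"px":51,"qmb":36,"s":24}
After op 2 (add /v 68): {"b":50,"gbd":10,"px":51,"qmb":36,"s":24,"v":68}
After op 3 (replace /v 50): {"b":50,"gbd":10,"px":51,"qmb":36,"s":24,"v":50}
After op 4 (add /qmb 90): {"b":50,"gbd":10,"px":51,"qmb":90,"s":24,"v":50}
After op 5 (remove /b): {"gbd":10,"px":51,"qmb":90,"s":24,"v":50}
After op 6 (replace /px 88): {"gbd":10,"px":88,"qmb":90,"s":24,"v":50}
After op 7 (remove /s): {"gbd":10,"px":88,"qmb":90,"v":50}
After op 8 (add /jc 30): {"gbd":10,"jc":30,"px":88,"qmb":90,"v":50}
After op 9 (remove /qmb): {"gbd":10,"jc":30,"px":88,"v":50}
After op 10 (remove /jc): {"gbd":10,"px":88,"v":50}
After op 11 (replace /gbd 0): {"gbd":0,"px":88,"v":50}
After op 12 (replace /v 6): {"gbd":0,"px":88,"v":6}
After op 13 (replace /v 56): {"gbd":0,"px":88,"v":56}
After op 14 (add /n 96): {"gbd":0,"n":96,"px":88,"v":56}
After op 15 (replace /n 96): {"gbd":0,"n":96,"px":88,"v":56}
After op 16 (add /gbd 6): {"gbd":6,"n":96,"px":88,"v":56}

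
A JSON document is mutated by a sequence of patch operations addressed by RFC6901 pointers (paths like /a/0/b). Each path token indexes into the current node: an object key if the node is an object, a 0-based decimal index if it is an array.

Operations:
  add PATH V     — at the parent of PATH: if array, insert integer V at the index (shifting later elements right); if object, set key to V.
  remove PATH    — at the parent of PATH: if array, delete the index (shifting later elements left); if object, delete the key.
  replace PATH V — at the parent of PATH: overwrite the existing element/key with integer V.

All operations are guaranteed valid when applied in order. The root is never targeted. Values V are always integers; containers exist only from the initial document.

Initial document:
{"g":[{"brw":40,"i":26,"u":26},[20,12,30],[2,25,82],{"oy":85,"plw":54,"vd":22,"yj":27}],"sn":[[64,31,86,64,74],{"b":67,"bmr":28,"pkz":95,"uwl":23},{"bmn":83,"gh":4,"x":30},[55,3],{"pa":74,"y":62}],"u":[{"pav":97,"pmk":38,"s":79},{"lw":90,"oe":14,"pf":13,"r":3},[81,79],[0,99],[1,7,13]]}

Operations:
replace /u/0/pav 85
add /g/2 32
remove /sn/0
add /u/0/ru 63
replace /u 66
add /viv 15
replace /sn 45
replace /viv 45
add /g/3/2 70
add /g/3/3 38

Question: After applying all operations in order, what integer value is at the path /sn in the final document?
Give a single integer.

Answer: 45

Derivation:
After op 1 (replace /u/0/pav 85): {"g":[{"brw":40,"i":26,"u":26},[20,12,30],[2,25,82],{"oy":85,"plw":54,"vd":22,"yj":27}],"sn":[[64,31,86,64,74],{"b":67,"bmr":28,"pkz":95,"uwl":23},{"bmn":83,"gh":4,"x":30},[55,3],{"pa":74,"y":62}],"u":[{"pav":85,"pmk":38,"s":79},{"lw":90,"oe":14,"pf":13,"r":3},[81,79],[0,99],[1,7,13]]}
After op 2 (add /g/2 32): {"g":[{"brw":40,"i":26,"u":26},[20,12,30],32,[2,25,82],{"oy":85,"plw":54,"vd":22,"yj":27}],"sn":[[64,31,86,64,74],{"b":67,"bmr":28,"pkz":95,"uwl":23},{"bmn":83,"gh":4,"x":30},[55,3],{"pa":74,"y":62}],"u":[{"pav":85,"pmk":38,"s":79},{"lw":90,"oe":14,"pf":13,"r":3},[81,79],[0,99],[1,7,13]]}
After op 3 (remove /sn/0): {"g":[{"brw":40,"i":26,"u":26},[20,12,30],32,[2,25,82],{"oy":85,"plw":54,"vd":22,"yj":27}],"sn":[{"b":67,"bmr":28,"pkz":95,"uwl":23},{"bmn":83,"gh":4,"x":30},[55,3],{"pa":74,"y":62}],"u":[{"pav":85,"pmk":38,"s":79},{"lw":90,"oe":14,"pf":13,"r":3},[81,79],[0,99],[1,7,13]]}
After op 4 (add /u/0/ru 63): {"g":[{"brw":40,"i":26,"u":26},[20,12,30],32,[2,25,82],{"oy":85,"plw":54,"vd":22,"yj":27}],"sn":[{"b":67,"bmr":28,"pkz":95,"uwl":23},{"bmn":83,"gh":4,"x":30},[55,3],{"pa":74,"y":62}],"u":[{"pav":85,"pmk":38,"ru":63,"s":79},{"lw":90,"oe":14,"pf":13,"r":3},[81,79],[0,99],[1,7,13]]}
After op 5 (replace /u 66): {"g":[{"brw":40,"i":26,"u":26},[20,12,30],32,[2,25,82],{"oy":85,"plw":54,"vd":22,"yj":27}],"sn":[{"b":67,"bmr":28,"pkz":95,"uwl":23},{"bmn":83,"gh":4,"x":30},[55,3],{"pa":74,"y":62}],"u":66}
After op 6 (add /viv 15): {"g":[{"brw":40,"i":26,"u":26},[20,12,30],32,[2,25,82],{"oy":85,"plw":54,"vd":22,"yj":27}],"sn":[{"b":67,"bmr":28,"pkz":95,"uwl":23},{"bmn":83,"gh":4,"x":30},[55,3],{"pa":74,"y":62}],"u":66,"viv":15}
After op 7 (replace /sn 45): {"g":[{"brw":40,"i":26,"u":26},[20,12,30],32,[2,25,82],{"oy":85,"plw":54,"vd":22,"yj":27}],"sn":45,"u":66,"viv":15}
After op 8 (replace /viv 45): {"g":[{"brw":40,"i":26,"u":26},[20,12,30],32,[2,25,82],{"oy":85,"plw":54,"vd":22,"yj":27}],"sn":45,"u":66,"viv":45}
After op 9 (add /g/3/2 70): {"g":[{"brw":40,"i":26,"u":26},[20,12,30],32,[2,25,70,82],{"oy":85,"plw":54,"vd":22,"yj":27}],"sn":45,"u":66,"viv":45}
After op 10 (add /g/3/3 38): {"g":[{"brw":40,"i":26,"u":26},[20,12,30],32,[2,25,70,38,82],{"oy":85,"plw":54,"vd":22,"yj":27}],"sn":45,"u":66,"viv":45}
Value at /sn: 45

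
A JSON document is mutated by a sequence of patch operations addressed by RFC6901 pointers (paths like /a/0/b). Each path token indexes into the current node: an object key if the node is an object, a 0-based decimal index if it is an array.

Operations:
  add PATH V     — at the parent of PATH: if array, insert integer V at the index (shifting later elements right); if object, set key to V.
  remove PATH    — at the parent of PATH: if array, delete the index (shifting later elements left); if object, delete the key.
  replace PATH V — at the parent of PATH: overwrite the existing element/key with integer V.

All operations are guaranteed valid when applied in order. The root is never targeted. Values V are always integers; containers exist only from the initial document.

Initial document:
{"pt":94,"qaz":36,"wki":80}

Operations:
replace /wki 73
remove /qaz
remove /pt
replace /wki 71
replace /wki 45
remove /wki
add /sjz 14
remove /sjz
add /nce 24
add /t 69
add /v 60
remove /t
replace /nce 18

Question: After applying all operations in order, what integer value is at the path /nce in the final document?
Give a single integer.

Answer: 18

Derivation:
After op 1 (replace /wki 73): {"pt":94,"qaz":36,"wki":73}
After op 2 (remove /qaz): {"pt":94,"wki":73}
After op 3 (remove /pt): {"wki":73}
After op 4 (replace /wki 71): {"wki":71}
After op 5 (replace /wki 45): {"wki":45}
After op 6 (remove /wki): {}
After op 7 (add /sjz 14): {"sjz":14}
After op 8 (remove /sjz): {}
After op 9 (add /nce 24): {"nce":24}
After op 10 (add /t 69): {"nce":24,"t":69}
After op 11 (add /v 60): {"nce":24,"t":69,"v":60}
After op 12 (remove /t): {"nce":24,"v":60}
After op 13 (replace /nce 18): {"nce":18,"v":60}
Value at /nce: 18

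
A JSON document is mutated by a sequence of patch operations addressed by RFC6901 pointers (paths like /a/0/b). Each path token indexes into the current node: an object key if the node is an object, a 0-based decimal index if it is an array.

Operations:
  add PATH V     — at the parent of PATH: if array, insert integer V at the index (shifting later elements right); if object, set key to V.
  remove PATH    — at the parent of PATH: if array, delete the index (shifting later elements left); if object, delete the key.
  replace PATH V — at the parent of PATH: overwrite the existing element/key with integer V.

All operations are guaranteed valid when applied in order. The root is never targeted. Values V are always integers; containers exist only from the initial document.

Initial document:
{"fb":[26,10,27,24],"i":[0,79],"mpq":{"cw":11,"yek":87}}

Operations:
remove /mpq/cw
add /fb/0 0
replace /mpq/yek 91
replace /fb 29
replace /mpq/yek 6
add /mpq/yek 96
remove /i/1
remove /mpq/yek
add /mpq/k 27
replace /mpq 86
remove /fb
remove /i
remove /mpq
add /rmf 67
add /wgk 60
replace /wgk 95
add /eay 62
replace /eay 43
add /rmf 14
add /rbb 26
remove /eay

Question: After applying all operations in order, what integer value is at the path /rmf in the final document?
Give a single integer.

After op 1 (remove /mpq/cw): {"fb":[26,10,27,24],"i":[0,79],"mpq":{"yek":87}}
After op 2 (add /fb/0 0): {"fb":[0,26,10,27,24],"i":[0,79],"mpq":{"yek":87}}
After op 3 (replace /mpq/yek 91): {"fb":[0,26,10,27,24],"i":[0,79],"mpq":{"yek":91}}
After op 4 (replace /fb 29): {"fb":29,"i":[0,79],"mpq":{"yek":91}}
After op 5 (replace /mpq/yek 6): {"fb":29,"i":[0,79],"mpq":{"yek":6}}
After op 6 (add /mpq/yek 96): {"fb":29,"i":[0,79],"mpq":{"yek":96}}
After op 7 (remove /i/1): {"fb":29,"i":[0],"mpq":{"yek":96}}
After op 8 (remove /mpq/yek): {"fb":29,"i":[0],"mpq":{}}
After op 9 (add /mpq/k 27): {"fb":29,"i":[0],"mpq":{"k":27}}
After op 10 (replace /mpq 86): {"fb":29,"i":[0],"mpq":86}
After op 11 (remove /fb): {"i":[0],"mpq":86}
After op 12 (remove /i): {"mpq":86}
After op 13 (remove /mpq): {}
After op 14 (add /rmf 67): {"rmf":67}
After op 15 (add /wgk 60): {"rmf":67,"wgk":60}
After op 16 (replace /wgk 95): {"rmf":67,"wgk":95}
After op 17 (add /eay 62): {"eay":62,"rmf":67,"wgk":95}
After op 18 (replace /eay 43): {"eay":43,"rmf":67,"wgk":95}
After op 19 (add /rmf 14): {"eay":43,"rmf":14,"wgk":95}
After op 20 (add /rbb 26): {"eay":43,"rbb":26,"rmf":14,"wgk":95}
After op 21 (remove /eay): {"rbb":26,"rmf":14,"wgk":95}
Value at /rmf: 14

Answer: 14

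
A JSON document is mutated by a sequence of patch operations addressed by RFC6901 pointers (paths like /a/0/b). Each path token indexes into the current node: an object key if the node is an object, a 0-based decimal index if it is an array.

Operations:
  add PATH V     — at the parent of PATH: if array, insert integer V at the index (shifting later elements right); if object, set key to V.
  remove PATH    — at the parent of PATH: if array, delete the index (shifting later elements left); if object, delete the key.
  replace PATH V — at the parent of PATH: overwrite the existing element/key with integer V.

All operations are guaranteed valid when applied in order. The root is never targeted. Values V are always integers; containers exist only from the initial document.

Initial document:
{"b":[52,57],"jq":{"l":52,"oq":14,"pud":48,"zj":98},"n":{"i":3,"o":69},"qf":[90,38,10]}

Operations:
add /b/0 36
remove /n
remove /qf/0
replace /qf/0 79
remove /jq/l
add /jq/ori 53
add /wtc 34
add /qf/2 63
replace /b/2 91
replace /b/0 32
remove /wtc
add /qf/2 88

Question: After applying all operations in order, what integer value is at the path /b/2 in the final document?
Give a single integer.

Answer: 91

Derivation:
After op 1 (add /b/0 36): {"b":[36,52,57],"jq":{"l":52,"oq":14,"pud":48,"zj":98},"n":{"i":3,"o":69},"qf":[90,38,10]}
After op 2 (remove /n): {"b":[36,52,57],"jq":{"l":52,"oq":14,"pud":48,"zj":98},"qf":[90,38,10]}
After op 3 (remove /qf/0): {"b":[36,52,57],"jq":{"l":52,"oq":14,"pud":48,"zj":98},"qf":[38,10]}
After op 4 (replace /qf/0 79): {"b":[36,52,57],"jq":{"l":52,"oq":14,"pud":48,"zj":98},"qf":[79,10]}
After op 5 (remove /jq/l): {"b":[36,52,57],"jq":{"oq":14,"pud":48,"zj":98},"qf":[79,10]}
After op 6 (add /jq/ori 53): {"b":[36,52,57],"jq":{"oq":14,"ori":53,"pud":48,"zj":98},"qf":[79,10]}
After op 7 (add /wtc 34): {"b":[36,52,57],"jq":{"oq":14,"ori":53,"pud":48,"zj":98},"qf":[79,10],"wtc":34}
After op 8 (add /qf/2 63): {"b":[36,52,57],"jq":{"oq":14,"ori":53,"pud":48,"zj":98},"qf":[79,10,63],"wtc":34}
After op 9 (replace /b/2 91): {"b":[36,52,91],"jq":{"oq":14,"ori":53,"pud":48,"zj":98},"qf":[79,10,63],"wtc":34}
After op 10 (replace /b/0 32): {"b":[32,52,91],"jq":{"oq":14,"ori":53,"pud":48,"zj":98},"qf":[79,10,63],"wtc":34}
After op 11 (remove /wtc): {"b":[32,52,91],"jq":{"oq":14,"ori":53,"pud":48,"zj":98},"qf":[79,10,63]}
After op 12 (add /qf/2 88): {"b":[32,52,91],"jq":{"oq":14,"ori":53,"pud":48,"zj":98},"qf":[79,10,88,63]}
Value at /b/2: 91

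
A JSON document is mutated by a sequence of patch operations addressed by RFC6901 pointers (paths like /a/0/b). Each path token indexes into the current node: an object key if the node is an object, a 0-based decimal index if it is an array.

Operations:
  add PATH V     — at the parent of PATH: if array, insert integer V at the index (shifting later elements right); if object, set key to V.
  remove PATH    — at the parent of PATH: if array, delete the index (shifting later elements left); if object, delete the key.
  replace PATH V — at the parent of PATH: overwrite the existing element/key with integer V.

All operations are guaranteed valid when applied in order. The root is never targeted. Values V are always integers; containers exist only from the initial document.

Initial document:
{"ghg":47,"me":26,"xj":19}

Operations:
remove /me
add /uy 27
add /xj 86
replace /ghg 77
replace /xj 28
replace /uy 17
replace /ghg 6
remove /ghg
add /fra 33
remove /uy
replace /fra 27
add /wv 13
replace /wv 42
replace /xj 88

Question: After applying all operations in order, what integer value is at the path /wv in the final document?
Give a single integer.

Answer: 42

Derivation:
After op 1 (remove /me): {"ghg":47,"xj":19}
After op 2 (add /uy 27): {"ghg":47,"uy":27,"xj":19}
After op 3 (add /xj 86): {"ghg":47,"uy":27,"xj":86}
After op 4 (replace /ghg 77): {"ghg":77,"uy":27,"xj":86}
After op 5 (replace /xj 28): {"ghg":77,"uy":27,"xj":28}
After op 6 (replace /uy 17): {"ghg":77,"uy":17,"xj":28}
After op 7 (replace /ghg 6): {"ghg":6,"uy":17,"xj":28}
After op 8 (remove /ghg): {"uy":17,"xj":28}
After op 9 (add /fra 33): {"fra":33,"uy":17,"xj":28}
After op 10 (remove /uy): {"fra":33,"xj":28}
After op 11 (replace /fra 27): {"fra":27,"xj":28}
After op 12 (add /wv 13): {"fra":27,"wv":13,"xj":28}
After op 13 (replace /wv 42): {"fra":27,"wv":42,"xj":28}
After op 14 (replace /xj 88): {"fra":27,"wv":42,"xj":88}
Value at /wv: 42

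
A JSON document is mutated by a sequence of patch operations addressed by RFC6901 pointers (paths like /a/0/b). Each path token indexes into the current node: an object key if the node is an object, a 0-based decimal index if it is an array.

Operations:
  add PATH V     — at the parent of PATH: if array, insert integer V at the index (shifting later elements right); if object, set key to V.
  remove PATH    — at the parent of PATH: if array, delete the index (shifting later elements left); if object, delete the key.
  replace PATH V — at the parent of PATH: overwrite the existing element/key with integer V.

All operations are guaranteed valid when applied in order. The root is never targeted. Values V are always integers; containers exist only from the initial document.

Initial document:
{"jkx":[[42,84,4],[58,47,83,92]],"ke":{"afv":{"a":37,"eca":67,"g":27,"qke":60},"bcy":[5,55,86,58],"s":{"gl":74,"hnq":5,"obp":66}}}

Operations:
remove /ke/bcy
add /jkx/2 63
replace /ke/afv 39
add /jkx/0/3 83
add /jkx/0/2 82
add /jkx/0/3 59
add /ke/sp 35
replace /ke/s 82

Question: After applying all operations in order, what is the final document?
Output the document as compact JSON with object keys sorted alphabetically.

After op 1 (remove /ke/bcy): {"jkx":[[42,84,4],[58,47,83,92]],"ke":{"afv":{"a":37,"eca":67,"g":27,"qke":60},"s":{"gl":74,"hnq":5,"obp":66}}}
After op 2 (add /jkx/2 63): {"jkx":[[42,84,4],[58,47,83,92],63],"ke":{"afv":{"a":37,"eca":67,"g":27,"qke":60},"s":{"gl":74,"hnq":5,"obp":66}}}
After op 3 (replace /ke/afv 39): {"jkx":[[42,84,4],[58,47,83,92],63],"ke":{"afv":39,"s":{"gl":74,"hnq":5,"obp":66}}}
After op 4 (add /jkx/0/3 83): {"jkx":[[42,84,4,83],[58,47,83,92],63],"ke":{"afv":39,"s":{"gl":74,"hnq":5,"obp":66}}}
After op 5 (add /jkx/0/2 82): {"jkx":[[42,84,82,4,83],[58,47,83,92],63],"ke":{"afv":39,"s":{"gl":74,"hnq":5,"obp":66}}}
After op 6 (add /jkx/0/3 59): {"jkx":[[42,84,82,59,4,83],[58,47,83,92],63],"ke":{"afv":39,"s":{"gl":74,"hnq":5,"obp":66}}}
After op 7 (add /ke/sp 35): {"jkx":[[42,84,82,59,4,83],[58,47,83,92],63],"ke":{"afv":39,"s":{"gl":74,"hnq":5,"obp":66},"sp":35}}
After op 8 (replace /ke/s 82): {"jkx":[[42,84,82,59,4,83],[58,47,83,92],63],"ke":{"afv":39,"s":82,"sp":35}}

Answer: {"jkx":[[42,84,82,59,4,83],[58,47,83,92],63],"ke":{"afv":39,"s":82,"sp":35}}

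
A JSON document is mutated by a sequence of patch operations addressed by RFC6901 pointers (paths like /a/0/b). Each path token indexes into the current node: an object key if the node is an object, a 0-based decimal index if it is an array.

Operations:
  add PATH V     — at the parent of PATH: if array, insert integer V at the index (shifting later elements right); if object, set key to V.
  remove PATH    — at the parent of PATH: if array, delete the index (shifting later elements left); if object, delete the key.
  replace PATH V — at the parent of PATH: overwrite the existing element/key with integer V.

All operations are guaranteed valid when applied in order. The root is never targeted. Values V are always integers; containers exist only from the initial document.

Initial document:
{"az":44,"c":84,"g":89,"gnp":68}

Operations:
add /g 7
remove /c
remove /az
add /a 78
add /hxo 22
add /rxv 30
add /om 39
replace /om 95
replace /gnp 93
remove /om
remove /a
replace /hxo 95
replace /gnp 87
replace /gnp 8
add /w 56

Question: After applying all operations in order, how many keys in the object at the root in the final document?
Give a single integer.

After op 1 (add /g 7): {"az":44,"c":84,"g":7,"gnp":68}
After op 2 (remove /c): {"az":44,"g":7,"gnp":68}
After op 3 (remove /az): {"g":7,"gnp":68}
After op 4 (add /a 78): {"a":78,"g":7,"gnp":68}
After op 5 (add /hxo 22): {"a":78,"g":7,"gnp":68,"hxo":22}
After op 6 (add /rxv 30): {"a":78,"g":7,"gnp":68,"hxo":22,"rxv":30}
After op 7 (add /om 39): {"a":78,"g":7,"gnp":68,"hxo":22,"om":39,"rxv":30}
After op 8 (replace /om 95): {"a":78,"g":7,"gnp":68,"hxo":22,"om":95,"rxv":30}
After op 9 (replace /gnp 93): {"a":78,"g":7,"gnp":93,"hxo":22,"om":95,"rxv":30}
After op 10 (remove /om): {"a":78,"g":7,"gnp":93,"hxo":22,"rxv":30}
After op 11 (remove /a): {"g":7,"gnp":93,"hxo":22,"rxv":30}
After op 12 (replace /hxo 95): {"g":7,"gnp":93,"hxo":95,"rxv":30}
After op 13 (replace /gnp 87): {"g":7,"gnp":87,"hxo":95,"rxv":30}
After op 14 (replace /gnp 8): {"g":7,"gnp":8,"hxo":95,"rxv":30}
After op 15 (add /w 56): {"g":7,"gnp":8,"hxo":95,"rxv":30,"w":56}
Size at the root: 5

Answer: 5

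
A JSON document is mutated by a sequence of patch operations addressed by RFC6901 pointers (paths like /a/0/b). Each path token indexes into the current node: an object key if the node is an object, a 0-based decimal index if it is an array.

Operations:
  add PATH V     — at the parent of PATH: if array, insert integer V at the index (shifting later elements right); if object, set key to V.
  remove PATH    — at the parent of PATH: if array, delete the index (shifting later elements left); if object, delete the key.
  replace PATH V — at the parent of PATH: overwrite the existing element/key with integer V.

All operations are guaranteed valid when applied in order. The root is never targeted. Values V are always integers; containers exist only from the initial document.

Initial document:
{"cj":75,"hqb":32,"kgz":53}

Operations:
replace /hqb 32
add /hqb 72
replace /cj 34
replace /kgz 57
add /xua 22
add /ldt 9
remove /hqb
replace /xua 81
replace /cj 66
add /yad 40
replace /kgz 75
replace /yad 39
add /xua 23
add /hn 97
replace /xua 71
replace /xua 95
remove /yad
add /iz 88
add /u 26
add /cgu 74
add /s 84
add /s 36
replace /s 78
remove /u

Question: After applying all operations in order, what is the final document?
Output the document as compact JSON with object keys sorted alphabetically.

Answer: {"cgu":74,"cj":66,"hn":97,"iz":88,"kgz":75,"ldt":9,"s":78,"xua":95}

Derivation:
After op 1 (replace /hqb 32): {"cj":75,"hqb":32,"kgz":53}
After op 2 (add /hqb 72): {"cj":75,"hqb":72,"kgz":53}
After op 3 (replace /cj 34): {"cj":34,"hqb":72,"kgz":53}
After op 4 (replace /kgz 57): {"cj":34,"hqb":72,"kgz":57}
After op 5 (add /xua 22): {"cj":34,"hqb":72,"kgz":57,"xua":22}
After op 6 (add /ldt 9): {"cj":34,"hqb":72,"kgz":57,"ldt":9,"xua":22}
After op 7 (remove /hqb): {"cj":34,"kgz":57,"ldt":9,"xua":22}
After op 8 (replace /xua 81): {"cj":34,"kgz":57,"ldt":9,"xua":81}
After op 9 (replace /cj 66): {"cj":66,"kgz":57,"ldt":9,"xua":81}
After op 10 (add /yad 40): {"cj":66,"kgz":57,"ldt":9,"xua":81,"yad":40}
After op 11 (replace /kgz 75): {"cj":66,"kgz":75,"ldt":9,"xua":81,"yad":40}
After op 12 (replace /yad 39): {"cj":66,"kgz":75,"ldt":9,"xua":81,"yad":39}
After op 13 (add /xua 23): {"cj":66,"kgz":75,"ldt":9,"xua":23,"yad":39}
After op 14 (add /hn 97): {"cj":66,"hn":97,"kgz":75,"ldt":9,"xua":23,"yad":39}
After op 15 (replace /xua 71): {"cj":66,"hn":97,"kgz":75,"ldt":9,"xua":71,"yad":39}
After op 16 (replace /xua 95): {"cj":66,"hn":97,"kgz":75,"ldt":9,"xua":95,"yad":39}
After op 17 (remove /yad): {"cj":66,"hn":97,"kgz":75,"ldt":9,"xua":95}
After op 18 (add /iz 88): {"cj":66,"hn":97,"iz":88,"kgz":75,"ldt":9,"xua":95}
After op 19 (add /u 26): {"cj":66,"hn":97,"iz":88,"kgz":75,"ldt":9,"u":26,"xua":95}
After op 20 (add /cgu 74): {"cgu":74,"cj":66,"hn":97,"iz":88,"kgz":75,"ldt":9,"u":26,"xua":95}
After op 21 (add /s 84): {"cgu":74,"cj":66,"hn":97,"iz":88,"kgz":75,"ldt":9,"s":84,"u":26,"xua":95}
After op 22 (add /s 36): {"cgu":74,"cj":66,"hn":97,"iz":88,"kgz":75,"ldt":9,"s":36,"u":26,"xua":95}
After op 23 (replace /s 78): {"cgu":74,"cj":66,"hn":97,"iz":88,"kgz":75,"ldt":9,"s":78,"u":26,"xua":95}
After op 24 (remove /u): {"cgu":74,"cj":66,"hn":97,"iz":88,"kgz":75,"ldt":9,"s":78,"xua":95}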